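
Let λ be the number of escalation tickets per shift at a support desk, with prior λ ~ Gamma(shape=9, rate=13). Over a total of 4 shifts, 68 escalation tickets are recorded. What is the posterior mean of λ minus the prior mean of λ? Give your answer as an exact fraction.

848/221

Total count 68 over total exposure 4 shifts.
By Gamma–Poisson conjugacy, the posterior is Gamma(α + Σx, β + Σt) = Gamma(9 + 68, 13 + 4) = Gamma(77, 17).
Posterior mean = 77/17 = 77/17; prior mean = 9/13 = 9/13. Difference = 77/17 − 9/13 = 848/221.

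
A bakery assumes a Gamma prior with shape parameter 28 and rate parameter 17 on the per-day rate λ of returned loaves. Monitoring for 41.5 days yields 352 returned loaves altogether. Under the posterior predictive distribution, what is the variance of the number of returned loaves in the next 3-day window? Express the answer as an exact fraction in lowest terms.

Total count 352 over total exposure 41.5 days.
The Gamma prior is conjugate for the Poisson rate, so λ | data ~ Gamma(28+352, 17+41.5) = Gamma(380, 117/2).
The posterior predictive for a window of length T is Negative Binomial with variance T·α'·(β'+T)/β'² = 3·380·(123/2)/(13689/4) = 31160/1521.

31160/1521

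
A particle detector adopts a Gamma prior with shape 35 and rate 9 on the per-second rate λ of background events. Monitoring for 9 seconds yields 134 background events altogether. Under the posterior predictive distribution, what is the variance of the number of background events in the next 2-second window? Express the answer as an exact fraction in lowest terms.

Total count 134 over total exposure 9 seconds.
Gamma(α, β) with Poisson data over total exposure Σt gives posterior Gamma(α+Σx, β+Σt) = Gamma(169, 18).
The posterior predictive for a window of length T is Negative Binomial with variance T·α'·(β'+T)/β'² = 2·169·20/324 = 1690/81.

1690/81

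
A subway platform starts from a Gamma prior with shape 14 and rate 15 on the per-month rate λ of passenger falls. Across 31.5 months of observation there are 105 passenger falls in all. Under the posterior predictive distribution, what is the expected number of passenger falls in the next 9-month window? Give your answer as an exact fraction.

Total count 105 over total exposure 31.5 months.
By Gamma–Poisson conjugacy, the posterior is Gamma(α + Σx, β + Σt) = Gamma(14 + 105, 15 + 31.5) = Gamma(119, 93/2).
Predictive mean over a 9-month window = T·E[λ|data] = 9·119/(93/2) = 714/31.

714/31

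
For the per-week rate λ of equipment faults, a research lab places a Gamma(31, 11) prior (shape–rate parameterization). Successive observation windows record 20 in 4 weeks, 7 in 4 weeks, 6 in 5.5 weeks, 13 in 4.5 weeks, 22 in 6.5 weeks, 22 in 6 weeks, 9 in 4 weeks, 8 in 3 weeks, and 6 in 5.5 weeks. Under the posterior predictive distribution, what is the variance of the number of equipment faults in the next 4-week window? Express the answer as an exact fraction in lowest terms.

Total count: 20 + 7 + 6 + 13 + 22 + 22 + 9 + 8 + 6 = 113.
Total exposure: 4 + 4 + 5.5 + 4.5 + 6.5 + 6 + 4 + 3 + 5.5 = 43 weeks.
Gamma(α, β) with Poisson data over total exposure Σt gives posterior Gamma(α+Σx, β+Σt) = Gamma(144, 54).
The posterior predictive for a window of length T is Negative Binomial with variance T·α'·(β'+T)/β'² = 4·144·58/2916 = 928/81.

928/81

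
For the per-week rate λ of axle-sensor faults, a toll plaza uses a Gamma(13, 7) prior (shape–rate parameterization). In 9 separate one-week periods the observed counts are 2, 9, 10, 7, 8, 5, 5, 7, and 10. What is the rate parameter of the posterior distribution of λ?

16

Total count: 2 + 9 + 10 + 7 + 8 + 5 + 5 + 7 + 10 = 63.
Total exposure: 9 weeks.
Gamma(α, β) with Poisson data over total exposure Σt gives posterior Gamma(α+Σx, β+Σt) = Gamma(76, 16).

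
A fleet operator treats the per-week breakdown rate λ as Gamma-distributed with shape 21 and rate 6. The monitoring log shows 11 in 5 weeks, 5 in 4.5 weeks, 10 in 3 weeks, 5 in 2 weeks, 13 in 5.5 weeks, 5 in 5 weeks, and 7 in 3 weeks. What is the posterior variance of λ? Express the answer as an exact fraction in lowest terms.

77/1156

Total count: 11 + 5 + 10 + 5 + 13 + 5 + 7 = 56.
Total exposure: 5 + 4.5 + 3 + 2 + 5.5 + 5 + 3 = 28 weeks.
The Gamma prior is conjugate for the Poisson rate, so λ | data ~ Gamma(21+56, 6+28) = Gamma(77, 34).
Posterior variance = α'/β'² = 77/1156.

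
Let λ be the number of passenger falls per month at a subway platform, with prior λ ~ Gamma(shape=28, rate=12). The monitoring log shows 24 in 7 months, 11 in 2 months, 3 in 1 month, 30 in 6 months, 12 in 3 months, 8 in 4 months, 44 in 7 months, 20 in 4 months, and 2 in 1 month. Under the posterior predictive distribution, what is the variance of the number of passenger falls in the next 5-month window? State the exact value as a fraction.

Total count: 24 + 11 + 3 + 30 + 12 + 8 + 44 + 20 + 2 = 154.
Total exposure: 7 + 2 + 1 + 6 + 3 + 4 + 7 + 4 + 1 = 35 months.
Conjugate update: add total count to the shape and total exposure to the rate, giving Gamma(182, 47).
The posterior predictive for a window of length T is Negative Binomial with variance T·α'·(β'+T)/β'² = 5·182·52/2209 = 47320/2209.

47320/2209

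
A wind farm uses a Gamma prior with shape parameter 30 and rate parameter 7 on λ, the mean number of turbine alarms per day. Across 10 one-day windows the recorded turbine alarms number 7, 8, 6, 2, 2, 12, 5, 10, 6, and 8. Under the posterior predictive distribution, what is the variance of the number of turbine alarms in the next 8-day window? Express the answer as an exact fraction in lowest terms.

Total count: 7 + 8 + 6 + 2 + 2 + 12 + 5 + 10 + 6 + 8 = 66.
Total exposure: 10 days.
The Gamma prior is conjugate for the Poisson rate, so λ | data ~ Gamma(30+66, 7+10) = Gamma(96, 17).
The posterior predictive for a window of length T is Negative Binomial with variance T·α'·(β'+T)/β'² = 8·96·25/289 = 19200/289.

19200/289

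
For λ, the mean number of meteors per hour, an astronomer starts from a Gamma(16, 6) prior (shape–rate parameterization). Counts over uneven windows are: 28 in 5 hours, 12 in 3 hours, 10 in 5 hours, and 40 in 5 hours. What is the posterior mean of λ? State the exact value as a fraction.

53/12

Total count: 28 + 12 + 10 + 40 = 90.
Total exposure: 5 + 3 + 5 + 5 = 18 hours.
Posterior: α' = 16 + 90 = 106, β' = 6 + 18 = 24.
Posterior mean = α'/β' = 106/24 = 53/12.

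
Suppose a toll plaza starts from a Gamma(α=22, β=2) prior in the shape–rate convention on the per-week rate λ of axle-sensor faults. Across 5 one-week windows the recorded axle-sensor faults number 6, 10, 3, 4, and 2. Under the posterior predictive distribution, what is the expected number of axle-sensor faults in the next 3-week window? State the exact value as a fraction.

141/7

Total count: 6 + 10 + 3 + 4 + 2 = 25.
Total exposure: 5 weeks.
The Gamma prior is conjugate for the Poisson rate, so λ | data ~ Gamma(22+25, 2+5) = Gamma(47, 7).
Predictive mean over a 3-week window = T·E[λ|data] = 3·47/7 = 141/7.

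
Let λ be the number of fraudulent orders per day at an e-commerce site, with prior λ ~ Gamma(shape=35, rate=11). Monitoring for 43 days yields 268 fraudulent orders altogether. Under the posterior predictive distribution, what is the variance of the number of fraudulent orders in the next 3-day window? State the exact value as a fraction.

1919/108

Total count 268 over total exposure 43 days.
Posterior: α' = 35 + 268 = 303, β' = 11 + 43 = 54.
The posterior predictive for a window of length T is Negative Binomial with variance T·α'·(β'+T)/β'² = 3·303·57/2916 = 1919/108.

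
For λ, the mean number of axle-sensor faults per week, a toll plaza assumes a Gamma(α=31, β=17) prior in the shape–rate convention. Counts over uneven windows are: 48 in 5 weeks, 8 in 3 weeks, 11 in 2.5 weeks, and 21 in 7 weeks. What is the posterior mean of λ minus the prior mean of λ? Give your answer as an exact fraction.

1907/1173

Total count: 48 + 8 + 11 + 21 = 88.
Total exposure: 5 + 3 + 2.5 + 7 = 17.5 weeks.
Posterior: α' = 31 + 88 = 119, β' = 17 + 17.5 = 69/2.
Posterior mean = 119/(69/2) = 238/69; prior mean = 31/17 = 31/17. Difference = 238/69 − 31/17 = 1907/1173.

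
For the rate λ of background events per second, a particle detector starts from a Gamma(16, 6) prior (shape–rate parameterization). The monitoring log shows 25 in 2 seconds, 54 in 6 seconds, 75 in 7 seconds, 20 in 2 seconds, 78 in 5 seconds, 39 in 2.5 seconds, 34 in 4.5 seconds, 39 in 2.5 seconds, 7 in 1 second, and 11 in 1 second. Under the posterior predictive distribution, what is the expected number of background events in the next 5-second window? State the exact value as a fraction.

3980/79

Total count: 25 + 54 + 75 + 20 + 78 + 39 + 34 + 39 + 7 + 11 = 382.
Total exposure: 2 + 6 + 7 + 2 + 5 + 2.5 + 4.5 + 2.5 + 1 + 1 = 33.5 seconds.
The Gamma prior is conjugate for the Poisson rate, so λ | data ~ Gamma(16+382, 6+33.5) = Gamma(398, 79/2).
Predictive mean over a 5-second window = T·E[λ|data] = 5·398/(79/2) = 3980/79.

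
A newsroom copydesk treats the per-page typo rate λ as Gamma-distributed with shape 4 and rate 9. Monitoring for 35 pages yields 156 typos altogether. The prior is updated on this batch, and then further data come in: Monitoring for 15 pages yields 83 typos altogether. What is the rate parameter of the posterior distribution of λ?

59

Total count 156 over total exposure 35 pages.
After the first batch: Gamma(4 + 156, 9 + 35) = Gamma(160, 44).
Total count 83 over total exposure 15 pages.
After the second batch: Gamma(160 + 83, 44 + 15) = Gamma(243, 59).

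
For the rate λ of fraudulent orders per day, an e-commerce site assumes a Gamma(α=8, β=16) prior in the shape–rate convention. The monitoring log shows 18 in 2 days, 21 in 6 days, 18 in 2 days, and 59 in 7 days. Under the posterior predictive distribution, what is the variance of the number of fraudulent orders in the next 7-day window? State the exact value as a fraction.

Total count: 18 + 21 + 18 + 59 = 116.
Total exposure: 2 + 6 + 2 + 7 = 17 days.
Conjugate update: add total count to the shape and total exposure to the rate, giving Gamma(124, 33).
The posterior predictive for a window of length T is Negative Binomial with variance T·α'·(β'+T)/β'² = 7·124·40/1089 = 34720/1089.

34720/1089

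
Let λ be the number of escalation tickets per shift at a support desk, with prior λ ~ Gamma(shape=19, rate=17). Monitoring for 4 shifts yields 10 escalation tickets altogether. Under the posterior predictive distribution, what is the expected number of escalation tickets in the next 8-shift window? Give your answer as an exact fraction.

Total count 10 over total exposure 4 shifts.
Gamma(α, β) with Poisson data over total exposure Σt gives posterior Gamma(α+Σx, β+Σt) = Gamma(29, 21).
Predictive mean over an 8-shift window = T·E[λ|data] = 8·29/21 = 232/21.

232/21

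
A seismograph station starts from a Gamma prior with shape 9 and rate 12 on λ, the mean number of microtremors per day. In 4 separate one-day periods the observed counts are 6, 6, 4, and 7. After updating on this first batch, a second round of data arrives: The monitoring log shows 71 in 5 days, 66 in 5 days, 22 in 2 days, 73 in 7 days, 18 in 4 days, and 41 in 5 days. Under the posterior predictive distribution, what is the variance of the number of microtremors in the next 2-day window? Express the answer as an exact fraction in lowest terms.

Total count: 6 + 6 + 4 + 7 = 23.
Total exposure: 4 days.
After the first batch: Gamma(9 + 23, 12 + 4) = Gamma(32, 16).
Total count: 71 + 66 + 22 + 73 + 18 + 41 = 291.
Total exposure: 5 + 5 + 2 + 7 + 4 + 5 = 28 days.
After the second batch: Gamma(32 + 291, 16 + 28) = Gamma(323, 44).
The posterior predictive for a window of length T is Negative Binomial with variance T·α'·(β'+T)/β'² = 2·323·46/1936 = 7429/484.

7429/484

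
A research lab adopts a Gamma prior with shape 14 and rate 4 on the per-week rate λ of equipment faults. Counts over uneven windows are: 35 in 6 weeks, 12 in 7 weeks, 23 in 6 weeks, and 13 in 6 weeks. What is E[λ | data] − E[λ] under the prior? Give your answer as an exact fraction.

-9/58

Total count: 35 + 12 + 23 + 13 = 83.
Total exposure: 6 + 7 + 6 + 6 = 25 weeks.
Posterior: α' = 14 + 83 = 97, β' = 4 + 25 = 29.
Posterior mean = 97/29 = 97/29; prior mean = 14/4 = 7/2. Difference = 97/29 − 7/2 = -9/58.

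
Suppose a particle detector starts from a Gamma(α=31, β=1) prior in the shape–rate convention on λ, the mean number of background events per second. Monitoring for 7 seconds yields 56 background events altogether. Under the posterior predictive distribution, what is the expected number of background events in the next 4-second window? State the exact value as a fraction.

87/2

Total count 56 over total exposure 7 seconds.
Conjugate update: add total count to the shape and total exposure to the rate, giving Gamma(87, 8).
Predictive mean over a 4-second window = T·E[λ|data] = 4·87/8 = 87/2.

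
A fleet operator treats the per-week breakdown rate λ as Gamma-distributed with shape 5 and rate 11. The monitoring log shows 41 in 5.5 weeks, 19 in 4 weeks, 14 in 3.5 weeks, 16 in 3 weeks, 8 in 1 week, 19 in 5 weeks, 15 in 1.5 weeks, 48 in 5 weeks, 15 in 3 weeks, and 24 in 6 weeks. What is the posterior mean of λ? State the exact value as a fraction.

448/97

Total count: 41 + 19 + 14 + 16 + 8 + 19 + 15 + 48 + 15 + 24 = 219.
Total exposure: 5.5 + 4 + 3.5 + 3 + 1 + 5 + 1.5 + 5 + 3 + 6 = 37.5 weeks.
By Gamma–Poisson conjugacy, the posterior is Gamma(α + Σx, β + Σt) = Gamma(5 + 219, 11 + 37.5) = Gamma(224, 97/2).
Posterior mean = α'/β' = 224/(97/2) = 448/97.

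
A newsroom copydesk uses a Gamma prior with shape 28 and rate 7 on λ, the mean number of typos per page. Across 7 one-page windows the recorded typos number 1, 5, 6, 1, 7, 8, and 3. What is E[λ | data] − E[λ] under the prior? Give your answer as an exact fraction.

3/14

Total count: 1 + 5 + 6 + 1 + 7 + 8 + 3 = 31.
Total exposure: 7 pages.
Gamma(α, β) with Poisson data over total exposure Σt gives posterior Gamma(α+Σx, β+Σt) = Gamma(59, 14).
Posterior mean = 59/14 = 59/14; prior mean = 28/7 = 4. Difference = 59/14 − 4 = 3/14.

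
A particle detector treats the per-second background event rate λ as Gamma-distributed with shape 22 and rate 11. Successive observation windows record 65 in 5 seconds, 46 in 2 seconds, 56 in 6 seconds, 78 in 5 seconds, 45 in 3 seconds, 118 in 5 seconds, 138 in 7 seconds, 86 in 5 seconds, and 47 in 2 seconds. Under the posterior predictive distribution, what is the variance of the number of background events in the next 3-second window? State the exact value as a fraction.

Total count: 65 + 46 + 56 + 78 + 45 + 118 + 138 + 86 + 47 = 679.
Total exposure: 5 + 2 + 6 + 5 + 3 + 5 + 7 + 5 + 2 = 40 seconds.
The Gamma prior is conjugate for the Poisson rate, so λ | data ~ Gamma(22+679, 11+40) = Gamma(701, 51).
The posterior predictive for a window of length T is Negative Binomial with variance T·α'·(β'+T)/β'² = 3·701·54/2601 = 12618/289.

12618/289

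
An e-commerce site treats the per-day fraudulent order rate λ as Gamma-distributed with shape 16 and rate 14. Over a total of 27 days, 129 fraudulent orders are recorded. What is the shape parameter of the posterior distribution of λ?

Total count 129 over total exposure 27 days.
Gamma(α, β) with Poisson data over total exposure Σt gives posterior Gamma(α+Σx, β+Σt) = Gamma(145, 41).

145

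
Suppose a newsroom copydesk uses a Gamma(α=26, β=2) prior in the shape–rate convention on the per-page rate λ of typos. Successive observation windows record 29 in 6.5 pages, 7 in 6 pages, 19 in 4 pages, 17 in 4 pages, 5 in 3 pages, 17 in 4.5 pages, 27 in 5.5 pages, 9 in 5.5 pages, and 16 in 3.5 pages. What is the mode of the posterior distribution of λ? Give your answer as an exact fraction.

Total count: 29 + 7 + 19 + 17 + 5 + 17 + 27 + 9 + 16 = 146.
Total exposure: 6.5 + 6 + 4 + 4 + 3 + 4.5 + 5.5 + 5.5 + 3.5 = 42.5 pages.
Conjugate update: add total count to the shape and total exposure to the rate, giving Gamma(172, 89/2).
Posterior mode = (α'−1)/β' = 171/(89/2) = 342/89.

342/89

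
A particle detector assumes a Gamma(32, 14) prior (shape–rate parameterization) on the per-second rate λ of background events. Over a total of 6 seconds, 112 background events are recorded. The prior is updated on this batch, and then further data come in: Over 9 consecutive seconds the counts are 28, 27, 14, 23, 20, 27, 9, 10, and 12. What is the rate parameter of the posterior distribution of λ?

Total count 112 over total exposure 6 seconds.
After the first batch: Gamma(32 + 112, 14 + 6) = Gamma(144, 20).
Total count: 28 + 27 + 14 + 23 + 20 + 27 + 9 + 10 + 12 = 170.
Total exposure: 9 seconds.
After the second batch: Gamma(144 + 170, 20 + 9) = Gamma(314, 29).

29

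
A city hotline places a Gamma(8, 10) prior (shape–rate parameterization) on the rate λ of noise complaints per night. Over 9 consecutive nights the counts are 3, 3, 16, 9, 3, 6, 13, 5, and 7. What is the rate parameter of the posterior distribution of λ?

Total count: 3 + 3 + 16 + 9 + 3 + 6 + 13 + 5 + 7 = 65.
Total exposure: 9 nights.
The Gamma prior is conjugate for the Poisson rate, so λ | data ~ Gamma(8+65, 10+9) = Gamma(73, 19).

19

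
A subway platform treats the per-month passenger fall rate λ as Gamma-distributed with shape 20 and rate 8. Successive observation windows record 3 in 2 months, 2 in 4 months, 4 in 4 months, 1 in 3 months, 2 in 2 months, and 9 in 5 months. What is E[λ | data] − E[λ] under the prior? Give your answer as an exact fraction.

-29/28

Total count: 3 + 2 + 4 + 1 + 2 + 9 = 21.
Total exposure: 2 + 4 + 4 + 3 + 2 + 5 = 20 months.
Conjugate update: add total count to the shape and total exposure to the rate, giving Gamma(41, 28).
Posterior mean = 41/28 = 41/28; prior mean = 20/8 = 5/2. Difference = 41/28 − 5/2 = -29/28.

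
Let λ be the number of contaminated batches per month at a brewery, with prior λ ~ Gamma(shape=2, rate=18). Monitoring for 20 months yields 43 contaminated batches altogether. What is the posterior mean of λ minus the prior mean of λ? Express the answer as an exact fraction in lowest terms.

367/342

Total count 43 over total exposure 20 months.
By Gamma–Poisson conjugacy, the posterior is Gamma(α + Σx, β + Σt) = Gamma(2 + 43, 18 + 20) = Gamma(45, 38).
Posterior mean = 45/38 = 45/38; prior mean = 2/18 = 1/9. Difference = 45/38 − 1/9 = 367/342.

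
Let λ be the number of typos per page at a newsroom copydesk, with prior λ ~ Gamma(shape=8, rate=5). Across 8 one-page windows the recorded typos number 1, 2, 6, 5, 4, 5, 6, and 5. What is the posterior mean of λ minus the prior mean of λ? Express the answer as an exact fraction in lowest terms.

Total count: 1 + 2 + 6 + 5 + 4 + 5 + 6 + 5 = 34.
Total exposure: 8 pages.
Gamma(α, β) with Poisson data over total exposure Σt gives posterior Gamma(α+Σx, β+Σt) = Gamma(42, 13).
Posterior mean = 42/13 = 42/13; prior mean = 8/5 = 8/5. Difference = 42/13 − 8/5 = 106/65.

106/65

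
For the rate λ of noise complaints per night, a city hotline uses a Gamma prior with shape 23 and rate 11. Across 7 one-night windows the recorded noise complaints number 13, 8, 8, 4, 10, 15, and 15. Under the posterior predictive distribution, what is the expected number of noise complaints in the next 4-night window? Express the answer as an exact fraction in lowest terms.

Total count: 13 + 8 + 8 + 4 + 10 + 15 + 15 = 73.
Total exposure: 7 nights.
Conjugate update: add total count to the shape and total exposure to the rate, giving Gamma(96, 18).
Predictive mean over a 4-night window = T·E[λ|data] = 4·96/18 = 64/3.

64/3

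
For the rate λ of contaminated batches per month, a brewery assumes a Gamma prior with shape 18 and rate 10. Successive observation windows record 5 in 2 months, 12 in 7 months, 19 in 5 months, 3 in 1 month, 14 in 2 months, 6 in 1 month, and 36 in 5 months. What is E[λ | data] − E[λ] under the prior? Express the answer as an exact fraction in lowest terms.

268/165

Total count: 5 + 12 + 19 + 3 + 14 + 6 + 36 = 95.
Total exposure: 2 + 7 + 5 + 1 + 2 + 1 + 5 = 23 months.
By Gamma–Poisson conjugacy, the posterior is Gamma(α + Σx, β + Σt) = Gamma(18 + 95, 10 + 23) = Gamma(113, 33).
Posterior mean = 113/33 = 113/33; prior mean = 18/10 = 9/5. Difference = 113/33 − 9/5 = 268/165.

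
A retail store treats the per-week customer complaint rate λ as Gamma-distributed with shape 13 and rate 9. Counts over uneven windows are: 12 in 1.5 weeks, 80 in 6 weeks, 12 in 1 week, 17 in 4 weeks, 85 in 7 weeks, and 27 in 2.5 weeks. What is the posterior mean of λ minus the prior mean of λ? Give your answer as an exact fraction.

Total count: 12 + 80 + 12 + 17 + 85 + 27 = 233.
Total exposure: 1.5 + 6 + 1 + 4 + 7 + 2.5 = 22 weeks.
Gamma(α, β) with Poisson data over total exposure Σt gives posterior Gamma(α+Σx, β+Σt) = Gamma(246, 31).
Posterior mean = 246/31 = 246/31; prior mean = 13/9 = 13/9. Difference = 246/31 − 13/9 = 1811/279.

1811/279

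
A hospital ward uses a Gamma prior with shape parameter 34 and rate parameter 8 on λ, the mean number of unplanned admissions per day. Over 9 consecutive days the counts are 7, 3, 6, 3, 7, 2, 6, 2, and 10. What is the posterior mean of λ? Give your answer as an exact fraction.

Total count: 7 + 3 + 6 + 3 + 7 + 2 + 6 + 2 + 10 = 46.
Total exposure: 9 days.
Conjugate update: add total count to the shape and total exposure to the rate, giving Gamma(80, 17).
Posterior mean = α'/β' = 80/17.

80/17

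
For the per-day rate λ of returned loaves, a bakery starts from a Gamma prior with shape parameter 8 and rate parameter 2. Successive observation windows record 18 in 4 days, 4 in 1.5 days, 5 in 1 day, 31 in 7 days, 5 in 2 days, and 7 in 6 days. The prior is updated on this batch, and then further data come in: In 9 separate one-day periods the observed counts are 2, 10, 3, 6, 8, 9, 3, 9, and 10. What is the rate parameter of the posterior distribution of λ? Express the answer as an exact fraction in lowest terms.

Total count: 18 + 4 + 5 + 31 + 5 + 7 = 70.
Total exposure: 4 + 1.5 + 1 + 7 + 2 + 6 = 21.5 days.
After the first batch: Gamma(8 + 70, 2 + 21.5) = Gamma(78, 47/2).
Total count: 2 + 10 + 3 + 6 + 8 + 9 + 3 + 9 + 10 = 60.
Total exposure: 9 days.
After the second batch: Gamma(78 + 60, 47/2 + 9) = Gamma(138, 65/2).

65/2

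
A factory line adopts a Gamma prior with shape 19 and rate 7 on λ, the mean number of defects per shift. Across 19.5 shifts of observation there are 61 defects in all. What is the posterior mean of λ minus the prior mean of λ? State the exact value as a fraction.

Total count 61 over total exposure 19.5 shifts.
Posterior: α' = 19 + 61 = 80, β' = 7 + 19.5 = 53/2.
Posterior mean = 80/(53/2) = 160/53; prior mean = 19/7 = 19/7. Difference = 160/53 − 19/7 = 113/371.

113/371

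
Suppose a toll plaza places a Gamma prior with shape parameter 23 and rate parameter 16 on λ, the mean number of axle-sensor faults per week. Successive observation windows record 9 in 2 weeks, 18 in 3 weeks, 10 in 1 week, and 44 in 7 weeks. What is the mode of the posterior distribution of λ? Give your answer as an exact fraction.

103/29

Total count: 9 + 18 + 10 + 44 = 81.
Total exposure: 2 + 3 + 1 + 7 = 13 weeks.
Conjugate update: add total count to the shape and total exposure to the rate, giving Gamma(104, 29).
Posterior mode = (α'−1)/β' = 103/29.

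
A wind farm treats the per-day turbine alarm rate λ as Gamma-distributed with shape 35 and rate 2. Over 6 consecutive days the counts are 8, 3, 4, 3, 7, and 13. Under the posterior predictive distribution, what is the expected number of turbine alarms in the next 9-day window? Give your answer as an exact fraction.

Total count: 8 + 3 + 4 + 3 + 7 + 13 = 38.
Total exposure: 6 days.
By Gamma–Poisson conjugacy, the posterior is Gamma(α + Σx, β + Σt) = Gamma(35 + 38, 2 + 6) = Gamma(73, 8).
Predictive mean over a 9-day window = T·E[λ|data] = 9·73/8 = 657/8.

657/8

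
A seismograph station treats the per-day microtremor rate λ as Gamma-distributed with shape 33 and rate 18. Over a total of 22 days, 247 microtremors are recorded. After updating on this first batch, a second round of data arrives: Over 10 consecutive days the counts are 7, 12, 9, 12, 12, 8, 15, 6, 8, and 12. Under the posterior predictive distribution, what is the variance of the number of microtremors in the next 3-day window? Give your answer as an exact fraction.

60579/2500

Total count 247 over total exposure 22 days.
After the first batch: Gamma(33 + 247, 18 + 22) = Gamma(280, 40).
Total count: 7 + 12 + 9 + 12 + 12 + 8 + 15 + 6 + 8 + 12 = 101.
Total exposure: 10 days.
After the second batch: Gamma(280 + 101, 40 + 10) = Gamma(381, 50).
The posterior predictive for a window of length T is Negative Binomial with variance T·α'·(β'+T)/β'² = 3·381·53/2500 = 60579/2500.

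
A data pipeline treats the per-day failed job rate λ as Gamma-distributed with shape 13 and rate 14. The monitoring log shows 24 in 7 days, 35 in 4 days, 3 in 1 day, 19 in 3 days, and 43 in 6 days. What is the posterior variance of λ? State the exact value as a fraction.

Total count: 24 + 35 + 3 + 19 + 43 = 124.
Total exposure: 7 + 4 + 1 + 3 + 6 = 21 days.
Gamma(α, β) with Poisson data over total exposure Σt gives posterior Gamma(α+Σx, β+Σt) = Gamma(137, 35).
Posterior variance = α'/β'² = 137/1225.

137/1225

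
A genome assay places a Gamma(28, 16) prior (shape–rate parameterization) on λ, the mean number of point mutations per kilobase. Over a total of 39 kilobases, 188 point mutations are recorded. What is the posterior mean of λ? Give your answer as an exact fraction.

Total count 188 over total exposure 39 kilobases.
By Gamma–Poisson conjugacy, the posterior is Gamma(α + Σx, β + Σt) = Gamma(28 + 188, 16 + 39) = Gamma(216, 55).
Posterior mean = α'/β' = 216/55.

216/55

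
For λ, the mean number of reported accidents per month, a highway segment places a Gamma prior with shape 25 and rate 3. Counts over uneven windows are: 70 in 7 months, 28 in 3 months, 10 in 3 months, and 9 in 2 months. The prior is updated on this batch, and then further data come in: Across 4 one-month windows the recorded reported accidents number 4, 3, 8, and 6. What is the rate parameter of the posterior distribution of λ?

Total count: 70 + 28 + 10 + 9 = 117.
Total exposure: 7 + 3 + 3 + 2 = 15 months.
After the first batch: Gamma(25 + 117, 3 + 15) = Gamma(142, 18).
Total count: 4 + 3 + 8 + 6 = 21.
Total exposure: 4 months.
After the second batch: Gamma(142 + 21, 18 + 4) = Gamma(163, 22).

22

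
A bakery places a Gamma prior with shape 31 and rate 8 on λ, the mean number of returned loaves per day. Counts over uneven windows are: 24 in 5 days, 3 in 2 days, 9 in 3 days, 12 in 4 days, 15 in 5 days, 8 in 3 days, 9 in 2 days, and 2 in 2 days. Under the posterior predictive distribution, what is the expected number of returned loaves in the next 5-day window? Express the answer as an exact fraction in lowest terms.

Total count: 24 + 3 + 9 + 12 + 15 + 8 + 9 + 2 = 82.
Total exposure: 5 + 2 + 3 + 4 + 5 + 3 + 2 + 2 = 26 days.
The Gamma prior is conjugate for the Poisson rate, so λ | data ~ Gamma(31+82, 8+26) = Gamma(113, 34).
Predictive mean over a 5-day window = T·E[λ|data] = 5·113/34 = 565/34.

565/34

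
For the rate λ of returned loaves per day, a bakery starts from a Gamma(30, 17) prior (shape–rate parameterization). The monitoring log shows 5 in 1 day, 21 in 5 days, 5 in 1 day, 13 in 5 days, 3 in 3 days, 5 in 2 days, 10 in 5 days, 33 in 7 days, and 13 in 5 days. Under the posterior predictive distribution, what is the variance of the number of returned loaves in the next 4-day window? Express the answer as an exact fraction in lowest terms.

Total count: 5 + 21 + 5 + 13 + 3 + 5 + 10 + 33 + 13 = 108.
Total exposure: 1 + 5 + 1 + 5 + 3 + 2 + 5 + 7 + 5 = 34 days.
By Gamma–Poisson conjugacy, the posterior is Gamma(α + Σx, β + Σt) = Gamma(30 + 108, 17 + 34) = Gamma(138, 51).
The posterior predictive for a window of length T is Negative Binomial with variance T·α'·(β'+T)/β'² = 4·138·55/2601 = 10120/867.

10120/867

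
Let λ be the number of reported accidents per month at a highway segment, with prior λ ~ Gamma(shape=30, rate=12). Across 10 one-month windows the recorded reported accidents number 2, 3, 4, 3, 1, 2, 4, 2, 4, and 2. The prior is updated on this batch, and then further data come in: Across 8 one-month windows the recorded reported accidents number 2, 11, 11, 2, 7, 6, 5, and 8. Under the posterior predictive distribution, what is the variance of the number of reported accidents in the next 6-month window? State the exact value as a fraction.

654/25

Total count: 2 + 3 + 4 + 3 + 1 + 2 + 4 + 2 + 4 + 2 = 27.
Total exposure: 10 months.
After the first batch: Gamma(30 + 27, 12 + 10) = Gamma(57, 22).
Total count: 2 + 11 + 11 + 2 + 7 + 6 + 5 + 8 = 52.
Total exposure: 8 months.
After the second batch: Gamma(57 + 52, 22 + 8) = Gamma(109, 30).
The posterior predictive for a window of length T is Negative Binomial with variance T·α'·(β'+T)/β'² = 6·109·36/900 = 654/25.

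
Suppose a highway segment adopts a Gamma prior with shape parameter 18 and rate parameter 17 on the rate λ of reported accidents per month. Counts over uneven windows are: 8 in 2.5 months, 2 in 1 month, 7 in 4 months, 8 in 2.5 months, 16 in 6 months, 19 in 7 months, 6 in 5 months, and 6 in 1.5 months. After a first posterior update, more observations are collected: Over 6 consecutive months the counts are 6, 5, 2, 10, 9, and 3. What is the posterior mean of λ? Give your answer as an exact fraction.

50/21

Total count: 8 + 2 + 7 + 8 + 16 + 19 + 6 + 6 = 72.
Total exposure: 2.5 + 1 + 4 + 2.5 + 6 + 7 + 5 + 1.5 = 29.5 months.
After the first batch: Gamma(18 + 72, 17 + 29.5) = Gamma(90, 93/2).
Total count: 6 + 5 + 2 + 10 + 9 + 3 = 35.
Total exposure: 6 months.
After the second batch: Gamma(90 + 35, 93/2 + 6) = Gamma(125, 105/2).
Posterior mean = α'/β' = 125/(105/2) = 50/21.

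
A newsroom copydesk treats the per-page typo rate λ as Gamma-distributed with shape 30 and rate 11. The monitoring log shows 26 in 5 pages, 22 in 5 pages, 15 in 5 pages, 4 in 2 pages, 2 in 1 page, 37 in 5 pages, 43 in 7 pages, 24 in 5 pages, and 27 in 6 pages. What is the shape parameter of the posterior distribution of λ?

230

Total count: 26 + 22 + 15 + 4 + 2 + 37 + 43 + 24 + 27 = 200.
Total exposure: 5 + 5 + 5 + 2 + 1 + 5 + 7 + 5 + 6 = 41 pages.
By Gamma–Poisson conjugacy, the posterior is Gamma(α + Σx, β + Σt) = Gamma(30 + 200, 11 + 41) = Gamma(230, 52).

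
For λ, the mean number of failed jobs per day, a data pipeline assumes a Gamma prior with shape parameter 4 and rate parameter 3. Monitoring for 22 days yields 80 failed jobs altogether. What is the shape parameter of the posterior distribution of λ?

84

Total count 80 over total exposure 22 days.
Conjugate update: add total count to the shape and total exposure to the rate, giving Gamma(84, 25).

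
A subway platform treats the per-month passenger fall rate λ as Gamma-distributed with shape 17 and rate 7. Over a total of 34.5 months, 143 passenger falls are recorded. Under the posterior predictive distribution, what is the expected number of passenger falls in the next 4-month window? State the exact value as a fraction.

Total count 143 over total exposure 34.5 months.
Posterior: α' = 17 + 143 = 160, β' = 7 + 34.5 = 83/2.
Predictive mean over a 4-month window = T·E[λ|data] = 4·160/(83/2) = 1280/83.

1280/83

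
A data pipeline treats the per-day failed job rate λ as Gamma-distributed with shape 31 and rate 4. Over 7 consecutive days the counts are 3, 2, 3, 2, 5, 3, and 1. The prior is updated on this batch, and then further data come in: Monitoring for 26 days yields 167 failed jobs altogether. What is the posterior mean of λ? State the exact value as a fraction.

Total count: 3 + 2 + 3 + 2 + 5 + 3 + 1 = 19.
Total exposure: 7 days.
After the first batch: Gamma(31 + 19, 4 + 7) = Gamma(50, 11).
Total count 167 over total exposure 26 days.
After the second batch: Gamma(50 + 167, 11 + 26) = Gamma(217, 37).
Posterior mean = α'/β' = 217/37.

217/37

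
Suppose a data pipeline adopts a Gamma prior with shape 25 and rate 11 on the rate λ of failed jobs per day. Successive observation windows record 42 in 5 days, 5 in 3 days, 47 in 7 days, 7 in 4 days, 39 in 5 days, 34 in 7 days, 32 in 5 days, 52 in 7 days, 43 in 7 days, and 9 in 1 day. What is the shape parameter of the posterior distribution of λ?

Total count: 42 + 5 + 47 + 7 + 39 + 34 + 32 + 52 + 43 + 9 = 310.
Total exposure: 5 + 3 + 7 + 4 + 5 + 7 + 5 + 7 + 7 + 1 = 51 days.
The Gamma prior is conjugate for the Poisson rate, so λ | data ~ Gamma(25+310, 11+51) = Gamma(335, 62).

335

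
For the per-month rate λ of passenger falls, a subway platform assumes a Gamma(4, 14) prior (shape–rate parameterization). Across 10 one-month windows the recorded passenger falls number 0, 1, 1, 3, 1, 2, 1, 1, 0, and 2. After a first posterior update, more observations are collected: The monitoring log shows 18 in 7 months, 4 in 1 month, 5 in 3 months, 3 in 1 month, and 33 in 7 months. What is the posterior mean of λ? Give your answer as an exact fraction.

Total count: 0 + 1 + 1 + 3 + 1 + 2 + 1 + 1 + 0 + 2 = 12.
Total exposure: 10 months.
After the first batch: Gamma(4 + 12, 14 + 10) = Gamma(16, 24).
Total count: 18 + 4 + 5 + 3 + 33 = 63.
Total exposure: 7 + 1 + 3 + 1 + 7 = 19 months.
After the second batch: Gamma(16 + 63, 24 + 19) = Gamma(79, 43).
Posterior mean = α'/β' = 79/43.

79/43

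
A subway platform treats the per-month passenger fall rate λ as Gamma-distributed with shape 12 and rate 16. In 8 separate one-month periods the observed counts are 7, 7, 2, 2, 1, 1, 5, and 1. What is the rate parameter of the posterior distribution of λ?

Total count: 7 + 7 + 2 + 2 + 1 + 1 + 5 + 1 = 26.
Total exposure: 8 months.
Posterior: α' = 12 + 26 = 38, β' = 16 + 8 = 24.

24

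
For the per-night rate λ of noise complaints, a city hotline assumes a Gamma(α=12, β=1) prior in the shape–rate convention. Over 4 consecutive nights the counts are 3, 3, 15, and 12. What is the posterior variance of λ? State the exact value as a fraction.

9/5

Total count: 3 + 3 + 15 + 12 = 33.
Total exposure: 4 nights.
By Gamma–Poisson conjugacy, the posterior is Gamma(α + Σx, β + Σt) = Gamma(12 + 33, 1 + 4) = Gamma(45, 5).
Posterior variance = α'/β'² = 45/25 = 9/5.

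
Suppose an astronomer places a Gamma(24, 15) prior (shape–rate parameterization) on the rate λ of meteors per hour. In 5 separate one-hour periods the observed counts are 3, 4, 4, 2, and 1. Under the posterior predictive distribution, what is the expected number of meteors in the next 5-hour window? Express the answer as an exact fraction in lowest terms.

19/2

Total count: 3 + 4 + 4 + 2 + 1 = 14.
Total exposure: 5 hours.
The Gamma prior is conjugate for the Poisson rate, so λ | data ~ Gamma(24+14, 15+5) = Gamma(38, 20).
Predictive mean over a 5-hour window = T·E[λ|data] = 5·38/20 = 19/2.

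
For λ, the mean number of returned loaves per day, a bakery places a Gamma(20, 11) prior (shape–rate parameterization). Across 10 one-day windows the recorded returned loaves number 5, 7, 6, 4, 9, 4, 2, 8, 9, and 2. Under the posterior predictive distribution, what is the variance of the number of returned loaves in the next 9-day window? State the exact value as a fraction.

Total count: 5 + 7 + 6 + 4 + 9 + 4 + 2 + 8 + 9 + 2 = 56.
Total exposure: 10 days.
Gamma(α, β) with Poisson data over total exposure Σt gives posterior Gamma(α+Σx, β+Σt) = Gamma(76, 21).
The posterior predictive for a window of length T is Negative Binomial with variance T·α'·(β'+T)/β'² = 9·76·30/441 = 2280/49.

2280/49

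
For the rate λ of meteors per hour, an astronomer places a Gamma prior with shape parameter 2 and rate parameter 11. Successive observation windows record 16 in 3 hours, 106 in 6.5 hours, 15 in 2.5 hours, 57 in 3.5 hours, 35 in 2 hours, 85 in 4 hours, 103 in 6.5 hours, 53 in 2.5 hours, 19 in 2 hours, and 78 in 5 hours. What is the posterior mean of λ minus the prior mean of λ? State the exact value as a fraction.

Total count: 16 + 106 + 15 + 57 + 35 + 85 + 103 + 53 + 19 + 78 = 567.
Total exposure: 3 + 6.5 + 2.5 + 3.5 + 2 + 4 + 6.5 + 2.5 + 2 + 5 = 37.5 hours.
Posterior: α' = 2 + 567 = 569, β' = 11 + 37.5 = 97/2.
Posterior mean = 569/(97/2) = 1138/97; prior mean = 2/11 = 2/11. Difference = 1138/97 − 2/11 = 12324/1067.

12324/1067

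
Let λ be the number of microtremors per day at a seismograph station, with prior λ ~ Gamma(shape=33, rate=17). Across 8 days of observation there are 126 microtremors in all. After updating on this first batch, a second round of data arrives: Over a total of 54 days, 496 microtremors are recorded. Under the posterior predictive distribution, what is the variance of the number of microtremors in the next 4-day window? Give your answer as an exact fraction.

Total count 126 over total exposure 8 days.
After the first batch: Gamma(33 + 126, 17 + 8) = Gamma(159, 25).
Total count 496 over total exposure 54 days.
After the second batch: Gamma(159 + 496, 25 + 54) = Gamma(655, 79).
The posterior predictive for a window of length T is Negative Binomial with variance T·α'·(β'+T)/β'² = 4·655·83/6241 = 217460/6241.

217460/6241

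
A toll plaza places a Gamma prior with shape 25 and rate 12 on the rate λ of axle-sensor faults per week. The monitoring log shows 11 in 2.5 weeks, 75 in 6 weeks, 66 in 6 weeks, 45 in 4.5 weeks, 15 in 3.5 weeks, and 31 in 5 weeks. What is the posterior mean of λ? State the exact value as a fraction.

536/79

Total count: 11 + 75 + 66 + 45 + 15 + 31 = 243.
Total exposure: 2.5 + 6 + 6 + 4.5 + 3.5 + 5 = 27.5 weeks.
Gamma(α, β) with Poisson data over total exposure Σt gives posterior Gamma(α+Σx, β+Σt) = Gamma(268, 79/2).
Posterior mean = α'/β' = 268/(79/2) = 536/79.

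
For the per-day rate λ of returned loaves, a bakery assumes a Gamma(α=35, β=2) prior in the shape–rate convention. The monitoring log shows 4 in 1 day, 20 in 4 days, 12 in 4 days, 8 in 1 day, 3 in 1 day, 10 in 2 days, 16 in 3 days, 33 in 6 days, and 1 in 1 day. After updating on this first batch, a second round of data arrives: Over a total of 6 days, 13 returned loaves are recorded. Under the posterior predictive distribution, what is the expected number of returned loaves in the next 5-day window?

25

Total count: 4 + 20 + 12 + 8 + 3 + 10 + 16 + 33 + 1 = 107.
Total exposure: 1 + 4 + 4 + 1 + 1 + 2 + 3 + 6 + 1 = 23 days.
After the first batch: Gamma(35 + 107, 2 + 23) = Gamma(142, 25).
Total count 13 over total exposure 6 days.
After the second batch: Gamma(142 + 13, 25 + 6) = Gamma(155, 31).
Predictive mean over a 5-day window = T·E[λ|data] = 5·155/31 = 25.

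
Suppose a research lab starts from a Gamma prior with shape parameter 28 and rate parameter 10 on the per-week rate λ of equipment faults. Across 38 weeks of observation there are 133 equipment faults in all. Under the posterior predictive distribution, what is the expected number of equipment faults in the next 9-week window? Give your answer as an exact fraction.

483/16

Total count 133 over total exposure 38 weeks.
The Gamma prior is conjugate for the Poisson rate, so λ | data ~ Gamma(28+133, 10+38) = Gamma(161, 48).
Predictive mean over a 9-week window = T·E[λ|data] = 9·161/48 = 483/16.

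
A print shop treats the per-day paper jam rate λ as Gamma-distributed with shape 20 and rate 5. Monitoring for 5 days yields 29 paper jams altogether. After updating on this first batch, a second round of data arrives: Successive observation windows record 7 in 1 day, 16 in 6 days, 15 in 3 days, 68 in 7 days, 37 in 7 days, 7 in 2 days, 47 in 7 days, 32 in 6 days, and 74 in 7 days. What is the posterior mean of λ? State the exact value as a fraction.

44/7

Total count 29 over total exposure 5 days.
After the first batch: Gamma(20 + 29, 5 + 5) = Gamma(49, 10).
Total count: 7 + 16 + 15 + 68 + 37 + 7 + 47 + 32 + 74 = 303.
Total exposure: 1 + 6 + 3 + 7 + 7 + 2 + 7 + 6 + 7 = 46 days.
After the second batch: Gamma(49 + 303, 10 + 46) = Gamma(352, 56).
Posterior mean = α'/β' = 352/56 = 44/7.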